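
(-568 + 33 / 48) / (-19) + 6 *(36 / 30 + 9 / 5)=14549 / 304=47.86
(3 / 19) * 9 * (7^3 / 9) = 1029 / 19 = 54.16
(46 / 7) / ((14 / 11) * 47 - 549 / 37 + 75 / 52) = 973544 / 6877423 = 0.14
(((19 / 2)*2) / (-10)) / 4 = -19 / 40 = -0.48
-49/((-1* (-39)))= -49/39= -1.26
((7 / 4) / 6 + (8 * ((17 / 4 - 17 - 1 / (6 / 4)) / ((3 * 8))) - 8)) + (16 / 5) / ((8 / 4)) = -3809 / 360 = -10.58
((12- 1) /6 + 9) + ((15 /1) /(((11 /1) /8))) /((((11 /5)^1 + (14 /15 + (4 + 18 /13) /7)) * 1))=684515 /50226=13.63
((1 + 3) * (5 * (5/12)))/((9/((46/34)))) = 575/459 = 1.25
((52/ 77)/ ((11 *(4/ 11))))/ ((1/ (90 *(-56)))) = -850.91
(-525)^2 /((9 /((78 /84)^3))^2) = 3016755625 /1382976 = 2181.35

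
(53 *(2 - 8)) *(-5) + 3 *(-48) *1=1446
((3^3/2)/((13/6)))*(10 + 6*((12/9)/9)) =882/13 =67.85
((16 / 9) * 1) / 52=4 / 117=0.03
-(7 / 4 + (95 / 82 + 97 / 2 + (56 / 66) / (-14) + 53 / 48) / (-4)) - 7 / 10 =4427243 / 432960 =10.23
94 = 94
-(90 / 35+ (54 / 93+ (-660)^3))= 62386631316 / 217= 287495996.85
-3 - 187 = -190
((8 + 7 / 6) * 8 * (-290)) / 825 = -232 / 9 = -25.78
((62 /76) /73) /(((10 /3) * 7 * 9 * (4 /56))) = 31 /41610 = 0.00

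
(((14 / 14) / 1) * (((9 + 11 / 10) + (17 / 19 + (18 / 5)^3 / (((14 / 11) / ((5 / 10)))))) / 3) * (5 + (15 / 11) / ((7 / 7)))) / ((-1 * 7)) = -975019 / 109725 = -8.89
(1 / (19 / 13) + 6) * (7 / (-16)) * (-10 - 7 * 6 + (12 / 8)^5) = 1263269 / 9728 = 129.86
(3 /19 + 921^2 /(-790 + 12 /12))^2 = 28851980931216 /24970009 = 1155465.38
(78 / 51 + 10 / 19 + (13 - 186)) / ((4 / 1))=-55215 / 1292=-42.74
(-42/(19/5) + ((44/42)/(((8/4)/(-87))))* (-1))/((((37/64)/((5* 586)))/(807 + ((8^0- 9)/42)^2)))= 8281038654080/58653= 141186958.11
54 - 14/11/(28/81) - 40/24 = 3211/66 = 48.65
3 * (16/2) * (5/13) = 120/13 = 9.23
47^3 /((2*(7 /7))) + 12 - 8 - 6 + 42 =103903 /2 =51951.50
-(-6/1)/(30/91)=91/5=18.20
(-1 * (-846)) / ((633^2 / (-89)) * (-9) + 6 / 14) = 87843 / 4207279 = 0.02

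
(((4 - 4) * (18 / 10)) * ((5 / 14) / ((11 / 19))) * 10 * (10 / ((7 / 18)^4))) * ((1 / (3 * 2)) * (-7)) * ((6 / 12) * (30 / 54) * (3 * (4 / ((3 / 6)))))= 0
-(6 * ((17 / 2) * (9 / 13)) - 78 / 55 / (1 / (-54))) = -80001 / 715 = -111.89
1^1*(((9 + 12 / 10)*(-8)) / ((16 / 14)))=-357 / 5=-71.40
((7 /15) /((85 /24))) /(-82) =-28 /17425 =-0.00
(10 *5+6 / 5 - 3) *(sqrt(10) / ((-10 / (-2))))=30.48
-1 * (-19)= 19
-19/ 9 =-2.11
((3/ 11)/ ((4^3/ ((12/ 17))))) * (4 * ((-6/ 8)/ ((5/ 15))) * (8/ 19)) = -0.01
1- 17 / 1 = -16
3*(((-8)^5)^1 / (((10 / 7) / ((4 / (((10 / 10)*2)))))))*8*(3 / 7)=-2359296 / 5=-471859.20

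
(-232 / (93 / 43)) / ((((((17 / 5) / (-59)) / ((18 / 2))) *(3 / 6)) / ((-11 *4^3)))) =-12430894080 / 527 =-23588034.31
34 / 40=17 / 20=0.85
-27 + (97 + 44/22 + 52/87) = 6316/87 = 72.60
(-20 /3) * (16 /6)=-160 /9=-17.78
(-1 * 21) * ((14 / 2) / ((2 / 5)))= -735 / 2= -367.50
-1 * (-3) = 3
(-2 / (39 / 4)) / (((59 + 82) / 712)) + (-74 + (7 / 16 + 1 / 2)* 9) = -5859587 / 87984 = -66.60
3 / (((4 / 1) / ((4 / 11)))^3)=3 / 1331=0.00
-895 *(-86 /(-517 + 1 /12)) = -923640 /6203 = -148.90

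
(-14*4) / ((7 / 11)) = -88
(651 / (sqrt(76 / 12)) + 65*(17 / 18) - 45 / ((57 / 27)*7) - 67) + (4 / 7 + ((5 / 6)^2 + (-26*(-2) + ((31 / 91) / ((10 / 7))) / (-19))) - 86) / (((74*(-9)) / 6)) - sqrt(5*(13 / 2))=244.62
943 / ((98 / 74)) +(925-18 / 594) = 2647079 / 1617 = 1637.03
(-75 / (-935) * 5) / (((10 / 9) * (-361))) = -135 / 135014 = -0.00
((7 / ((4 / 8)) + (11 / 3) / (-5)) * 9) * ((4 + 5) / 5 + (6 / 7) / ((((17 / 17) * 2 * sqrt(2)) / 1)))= 1791 * sqrt(2) / 70 + 5373 / 25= 251.10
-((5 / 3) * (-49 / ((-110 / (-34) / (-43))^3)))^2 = -36763578996.33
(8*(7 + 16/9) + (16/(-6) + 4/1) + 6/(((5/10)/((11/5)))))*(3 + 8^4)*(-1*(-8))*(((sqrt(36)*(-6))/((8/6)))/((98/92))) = -19947504768/245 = -81418386.81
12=12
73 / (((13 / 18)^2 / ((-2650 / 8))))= -7834725 / 169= -46359.32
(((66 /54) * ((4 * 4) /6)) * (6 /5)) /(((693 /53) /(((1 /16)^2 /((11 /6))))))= 53 /83160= 0.00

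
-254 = -254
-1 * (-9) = 9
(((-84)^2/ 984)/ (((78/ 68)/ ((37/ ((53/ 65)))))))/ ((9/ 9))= 283.67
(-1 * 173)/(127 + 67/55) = -9515/7052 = -1.35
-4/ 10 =-2/ 5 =-0.40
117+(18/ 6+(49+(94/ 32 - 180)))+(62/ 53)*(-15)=-21717/ 848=-25.61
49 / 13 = 3.77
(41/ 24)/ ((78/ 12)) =41/ 156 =0.26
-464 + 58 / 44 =-10179 / 22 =-462.68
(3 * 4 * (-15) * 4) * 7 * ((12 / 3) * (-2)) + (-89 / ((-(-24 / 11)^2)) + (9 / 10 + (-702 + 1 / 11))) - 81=1253155847 / 31680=39556.69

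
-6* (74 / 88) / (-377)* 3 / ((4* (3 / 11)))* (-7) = -777 / 3016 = -0.26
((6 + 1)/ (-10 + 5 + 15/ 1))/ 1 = 7/ 10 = 0.70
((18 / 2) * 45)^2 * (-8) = -1312200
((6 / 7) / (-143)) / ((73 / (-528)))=288 / 6643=0.04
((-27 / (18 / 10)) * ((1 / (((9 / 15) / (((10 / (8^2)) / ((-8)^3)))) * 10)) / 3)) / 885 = 5 / 17399808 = 0.00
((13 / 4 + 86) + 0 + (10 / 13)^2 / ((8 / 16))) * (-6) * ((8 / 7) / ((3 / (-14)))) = 489064 / 169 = 2893.87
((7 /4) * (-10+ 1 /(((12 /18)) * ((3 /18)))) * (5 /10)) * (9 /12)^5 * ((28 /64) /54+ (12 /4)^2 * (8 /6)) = -653625 /262144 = -2.49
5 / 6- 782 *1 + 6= -4651 / 6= -775.17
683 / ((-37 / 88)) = -60104 / 37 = -1624.43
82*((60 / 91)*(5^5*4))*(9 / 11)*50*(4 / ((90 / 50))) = 61500000000 / 1001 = 61438561.44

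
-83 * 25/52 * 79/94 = -163925/4888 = -33.54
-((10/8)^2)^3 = -15625/4096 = -3.81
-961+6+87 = -868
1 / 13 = 0.08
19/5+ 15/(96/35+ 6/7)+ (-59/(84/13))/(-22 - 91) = 127311/15820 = 8.05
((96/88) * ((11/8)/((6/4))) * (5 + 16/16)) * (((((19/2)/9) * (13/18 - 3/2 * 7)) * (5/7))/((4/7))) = -2090/27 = -77.41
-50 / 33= -1.52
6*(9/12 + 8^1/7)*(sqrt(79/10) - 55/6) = -2915/28 + 159*sqrt(790)/140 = -72.19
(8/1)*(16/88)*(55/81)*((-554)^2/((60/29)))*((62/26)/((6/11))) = 6070184648/9477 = 640517.53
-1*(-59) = 59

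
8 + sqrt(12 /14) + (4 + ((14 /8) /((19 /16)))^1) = sqrt(42) /7 + 256 /19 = 14.40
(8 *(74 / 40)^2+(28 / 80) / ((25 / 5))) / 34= 549 / 680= 0.81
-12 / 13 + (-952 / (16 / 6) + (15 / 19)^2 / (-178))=-298995399 / 835354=-357.93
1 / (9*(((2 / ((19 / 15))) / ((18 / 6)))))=19 / 90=0.21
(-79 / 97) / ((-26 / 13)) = 79 / 194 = 0.41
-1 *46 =-46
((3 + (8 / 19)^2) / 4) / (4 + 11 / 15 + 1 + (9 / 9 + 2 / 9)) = 51615 / 451972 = 0.11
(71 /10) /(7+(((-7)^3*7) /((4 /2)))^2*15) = 0.00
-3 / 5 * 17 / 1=-51 / 5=-10.20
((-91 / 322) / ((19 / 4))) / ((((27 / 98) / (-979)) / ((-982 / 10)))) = -1224795572 / 58995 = -20761.01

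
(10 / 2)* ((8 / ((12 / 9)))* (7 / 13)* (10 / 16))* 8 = 1050 / 13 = 80.77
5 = 5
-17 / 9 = -1.89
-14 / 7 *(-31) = 62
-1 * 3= -3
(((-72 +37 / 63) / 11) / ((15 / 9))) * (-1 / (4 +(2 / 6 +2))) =409 / 665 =0.62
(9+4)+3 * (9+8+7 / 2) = 149 / 2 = 74.50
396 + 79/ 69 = 27403/ 69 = 397.14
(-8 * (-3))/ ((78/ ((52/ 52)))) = 4/ 13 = 0.31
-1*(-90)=90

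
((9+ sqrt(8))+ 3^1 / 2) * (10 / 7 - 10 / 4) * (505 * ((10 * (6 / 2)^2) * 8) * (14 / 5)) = -11453400 - 2181600 * sqrt(2) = -14538648.31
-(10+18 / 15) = -56 / 5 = -11.20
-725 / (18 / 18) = -725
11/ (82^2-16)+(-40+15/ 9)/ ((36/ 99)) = -58927/ 559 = -105.42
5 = 5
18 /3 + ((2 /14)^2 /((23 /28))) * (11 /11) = 970 /161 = 6.02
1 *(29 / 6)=29 / 6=4.83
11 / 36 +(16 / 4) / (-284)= 745 / 2556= 0.29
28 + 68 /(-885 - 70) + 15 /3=31447 /955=32.93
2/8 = 1/4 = 0.25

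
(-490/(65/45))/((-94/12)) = 26460/611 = 43.31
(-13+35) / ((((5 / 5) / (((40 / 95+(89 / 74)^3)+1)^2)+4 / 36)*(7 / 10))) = 148.80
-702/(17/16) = -11232/17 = -660.71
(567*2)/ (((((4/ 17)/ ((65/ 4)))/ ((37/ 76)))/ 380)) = 14488621.88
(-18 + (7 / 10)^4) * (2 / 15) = -177599 / 75000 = -2.37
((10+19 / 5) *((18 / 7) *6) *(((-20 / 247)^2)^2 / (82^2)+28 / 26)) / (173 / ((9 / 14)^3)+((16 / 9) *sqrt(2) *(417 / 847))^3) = 14321656236440877413448432613610417590089 / 40672676805072489363598359368080205639405 - 29492454122626453564956279017620460544 *sqrt(2) / 40672676805072489363598359368080205639405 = 0.35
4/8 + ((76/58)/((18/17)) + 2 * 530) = 554227/522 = 1061.74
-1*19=-19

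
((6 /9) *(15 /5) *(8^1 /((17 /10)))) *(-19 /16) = -190 /17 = -11.18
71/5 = 14.20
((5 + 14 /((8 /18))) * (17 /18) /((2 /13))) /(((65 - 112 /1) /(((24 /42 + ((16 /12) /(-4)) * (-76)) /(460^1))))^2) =37299496 /115950465225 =0.00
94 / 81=1.16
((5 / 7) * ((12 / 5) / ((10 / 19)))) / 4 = 57 / 70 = 0.81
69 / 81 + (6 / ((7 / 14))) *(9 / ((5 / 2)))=5947 / 135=44.05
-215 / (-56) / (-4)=-215 / 224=-0.96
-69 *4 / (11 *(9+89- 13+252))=-276 / 3707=-0.07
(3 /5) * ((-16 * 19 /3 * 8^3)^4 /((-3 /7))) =-4108395249269852864512 /405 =-10144185800666303369.17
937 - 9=928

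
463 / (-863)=-463 / 863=-0.54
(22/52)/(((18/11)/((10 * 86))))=26015/117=222.35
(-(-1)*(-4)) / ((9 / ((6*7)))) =-56 / 3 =-18.67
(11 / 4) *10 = 55 / 2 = 27.50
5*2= 10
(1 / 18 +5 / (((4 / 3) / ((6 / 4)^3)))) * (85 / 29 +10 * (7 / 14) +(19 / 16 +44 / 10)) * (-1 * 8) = -114819943 / 83520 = -1374.76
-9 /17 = -0.53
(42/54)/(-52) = -7/468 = -0.01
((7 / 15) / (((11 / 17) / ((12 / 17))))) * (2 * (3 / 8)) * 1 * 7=147 / 55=2.67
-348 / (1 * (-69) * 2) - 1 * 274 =-6244 / 23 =-271.48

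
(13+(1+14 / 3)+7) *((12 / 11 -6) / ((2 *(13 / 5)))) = -315 / 13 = -24.23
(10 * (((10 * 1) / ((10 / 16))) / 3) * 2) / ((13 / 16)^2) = 81920 / 507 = 161.58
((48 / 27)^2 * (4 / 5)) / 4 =256 / 405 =0.63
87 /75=29 /25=1.16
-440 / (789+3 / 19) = -4180 / 7497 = -0.56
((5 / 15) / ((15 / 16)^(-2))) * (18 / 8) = 675 / 1024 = 0.66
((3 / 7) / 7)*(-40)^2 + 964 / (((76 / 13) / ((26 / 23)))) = 6089042 / 21413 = 284.36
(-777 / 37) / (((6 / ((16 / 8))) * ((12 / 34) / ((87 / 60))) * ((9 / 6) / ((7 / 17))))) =-1421 / 180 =-7.89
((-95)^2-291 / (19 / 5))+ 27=170533 / 19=8975.42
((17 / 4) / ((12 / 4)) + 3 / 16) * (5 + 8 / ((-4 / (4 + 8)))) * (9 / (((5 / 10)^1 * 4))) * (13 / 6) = -19019 / 64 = -297.17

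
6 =6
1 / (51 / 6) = 2 / 17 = 0.12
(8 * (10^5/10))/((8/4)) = 40000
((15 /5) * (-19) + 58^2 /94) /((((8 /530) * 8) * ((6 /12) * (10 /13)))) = -686933 /1504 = -456.74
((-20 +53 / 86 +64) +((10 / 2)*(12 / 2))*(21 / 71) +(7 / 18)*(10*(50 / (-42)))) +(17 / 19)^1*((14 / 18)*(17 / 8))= 630719221 / 12529512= 50.34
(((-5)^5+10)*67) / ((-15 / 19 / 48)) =12689264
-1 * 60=-60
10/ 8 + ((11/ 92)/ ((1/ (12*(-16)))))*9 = -18893/ 92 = -205.36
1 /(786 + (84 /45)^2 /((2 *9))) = 2025 /1592042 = 0.00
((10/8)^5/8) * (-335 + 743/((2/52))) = 59321875/8192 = 7241.44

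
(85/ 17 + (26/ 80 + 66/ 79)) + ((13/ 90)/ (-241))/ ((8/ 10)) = 10554697/ 1713510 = 6.16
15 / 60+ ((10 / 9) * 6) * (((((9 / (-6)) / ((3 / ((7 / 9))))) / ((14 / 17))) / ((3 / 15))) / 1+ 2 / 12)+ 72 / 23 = -27943 / 2484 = -11.25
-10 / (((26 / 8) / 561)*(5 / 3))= -13464 / 13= -1035.69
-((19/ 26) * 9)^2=-29241/ 676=-43.26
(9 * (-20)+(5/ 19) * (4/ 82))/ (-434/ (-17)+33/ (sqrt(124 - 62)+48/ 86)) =-116613673802920/ 15891454020853+2472450941730 * sqrt(62)/ 15891454020853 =-6.11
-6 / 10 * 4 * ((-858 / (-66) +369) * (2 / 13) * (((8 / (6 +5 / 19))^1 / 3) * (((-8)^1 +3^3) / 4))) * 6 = -13238592 / 7735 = -1711.52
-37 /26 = -1.42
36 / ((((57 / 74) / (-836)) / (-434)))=16957248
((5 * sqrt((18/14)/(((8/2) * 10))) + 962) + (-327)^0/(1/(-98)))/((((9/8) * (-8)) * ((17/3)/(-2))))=sqrt(70)/238 + 576/17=33.92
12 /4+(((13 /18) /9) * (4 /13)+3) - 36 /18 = 326 /81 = 4.02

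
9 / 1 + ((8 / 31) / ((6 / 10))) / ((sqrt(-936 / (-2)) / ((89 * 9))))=9 + 1780 * sqrt(13) / 403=24.93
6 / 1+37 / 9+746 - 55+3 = 6337 / 9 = 704.11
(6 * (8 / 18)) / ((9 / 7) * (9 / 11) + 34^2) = 616 / 267279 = 0.00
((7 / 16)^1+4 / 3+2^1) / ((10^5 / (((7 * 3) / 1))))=1267 / 1600000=0.00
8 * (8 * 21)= 1344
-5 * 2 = -10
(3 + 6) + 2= 11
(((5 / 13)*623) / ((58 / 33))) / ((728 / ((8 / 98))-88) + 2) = 34265 / 2219776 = 0.02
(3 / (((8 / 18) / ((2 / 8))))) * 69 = 116.44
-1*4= -4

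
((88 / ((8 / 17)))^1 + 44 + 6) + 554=791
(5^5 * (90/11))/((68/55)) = 703125/34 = 20680.15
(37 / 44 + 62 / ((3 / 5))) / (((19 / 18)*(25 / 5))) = 41253 / 2090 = 19.74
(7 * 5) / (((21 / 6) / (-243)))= -2430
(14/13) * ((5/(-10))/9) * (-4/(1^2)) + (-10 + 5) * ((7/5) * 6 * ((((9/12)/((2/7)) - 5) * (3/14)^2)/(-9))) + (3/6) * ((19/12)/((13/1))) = -2735/13104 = -0.21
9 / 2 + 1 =11 / 2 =5.50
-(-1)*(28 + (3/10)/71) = 19883/710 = 28.00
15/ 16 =0.94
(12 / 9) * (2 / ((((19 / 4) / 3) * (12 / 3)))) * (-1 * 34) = -272 / 19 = -14.32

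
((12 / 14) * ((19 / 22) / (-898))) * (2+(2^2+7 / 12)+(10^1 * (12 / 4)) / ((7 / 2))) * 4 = -24187 / 484022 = -0.05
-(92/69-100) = 296/3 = 98.67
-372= -372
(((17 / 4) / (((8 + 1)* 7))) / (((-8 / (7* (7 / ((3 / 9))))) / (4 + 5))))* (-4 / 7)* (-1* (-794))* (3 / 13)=60741 / 52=1168.10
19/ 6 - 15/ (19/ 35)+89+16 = 80.54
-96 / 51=-32 / 17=-1.88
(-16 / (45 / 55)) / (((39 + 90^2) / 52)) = -9152 / 73251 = -0.12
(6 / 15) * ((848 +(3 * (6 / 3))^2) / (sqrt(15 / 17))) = 1768 * sqrt(255) / 75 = 376.44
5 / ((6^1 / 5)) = 4.17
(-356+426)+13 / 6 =433 / 6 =72.17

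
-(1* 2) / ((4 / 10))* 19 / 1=-95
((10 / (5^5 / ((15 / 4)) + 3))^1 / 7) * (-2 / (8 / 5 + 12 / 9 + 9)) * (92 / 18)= -4600 / 3143777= -0.00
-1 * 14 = -14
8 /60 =2 /15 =0.13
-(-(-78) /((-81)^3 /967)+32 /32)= -152005 /177147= -0.86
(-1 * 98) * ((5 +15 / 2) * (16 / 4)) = -4900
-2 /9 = -0.22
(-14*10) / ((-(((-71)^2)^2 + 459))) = 7 / 1270607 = 0.00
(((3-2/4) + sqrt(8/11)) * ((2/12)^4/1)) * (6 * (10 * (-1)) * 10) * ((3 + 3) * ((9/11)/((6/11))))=-125/12-25 * sqrt(22)/33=-13.97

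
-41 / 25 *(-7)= 11.48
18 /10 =1.80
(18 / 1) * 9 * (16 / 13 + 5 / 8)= 15633 / 52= 300.63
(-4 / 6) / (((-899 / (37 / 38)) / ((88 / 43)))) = 3256 / 2203449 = 0.00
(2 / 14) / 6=1 / 42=0.02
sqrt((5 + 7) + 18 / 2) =sqrt(21) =4.58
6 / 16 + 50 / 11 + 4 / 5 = 2517 / 440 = 5.72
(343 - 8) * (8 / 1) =2680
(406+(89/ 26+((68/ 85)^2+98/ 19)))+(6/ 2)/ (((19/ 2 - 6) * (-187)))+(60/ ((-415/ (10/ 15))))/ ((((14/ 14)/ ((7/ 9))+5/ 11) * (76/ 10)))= 415.21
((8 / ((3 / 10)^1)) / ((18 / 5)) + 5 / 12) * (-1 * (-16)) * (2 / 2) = 3380 / 27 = 125.19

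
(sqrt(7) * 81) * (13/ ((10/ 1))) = 1053 * sqrt(7)/ 10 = 278.60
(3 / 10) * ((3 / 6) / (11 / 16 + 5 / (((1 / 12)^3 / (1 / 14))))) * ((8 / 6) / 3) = 112 / 1037955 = 0.00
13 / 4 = 3.25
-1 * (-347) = 347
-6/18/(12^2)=-1/432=-0.00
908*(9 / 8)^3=165483 / 128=1292.84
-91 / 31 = -2.94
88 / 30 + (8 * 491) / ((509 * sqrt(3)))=44 / 15 + 3928 * sqrt(3) / 1527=7.39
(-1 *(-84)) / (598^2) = 21 / 89401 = 0.00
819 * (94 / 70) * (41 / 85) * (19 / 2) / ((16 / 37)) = 158497677 / 13600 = 11654.24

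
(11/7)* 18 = 198/7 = 28.29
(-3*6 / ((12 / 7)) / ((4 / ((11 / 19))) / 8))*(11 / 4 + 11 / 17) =-53361 / 1292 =-41.30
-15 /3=-5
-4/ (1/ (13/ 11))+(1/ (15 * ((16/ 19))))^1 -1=-14911/ 2640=-5.65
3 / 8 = 0.38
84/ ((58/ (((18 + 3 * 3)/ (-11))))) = -1134/ 319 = -3.55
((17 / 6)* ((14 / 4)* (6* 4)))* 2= 476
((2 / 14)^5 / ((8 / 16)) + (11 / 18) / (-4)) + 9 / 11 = 8858873 / 13311144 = 0.67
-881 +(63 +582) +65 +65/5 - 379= -537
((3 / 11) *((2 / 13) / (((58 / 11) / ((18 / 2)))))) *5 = 135 / 377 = 0.36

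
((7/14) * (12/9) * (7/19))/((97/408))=1904/1843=1.03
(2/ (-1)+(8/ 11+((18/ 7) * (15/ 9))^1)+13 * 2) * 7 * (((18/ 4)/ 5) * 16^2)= 46792.15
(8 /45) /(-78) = -4 /1755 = -0.00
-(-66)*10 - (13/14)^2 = 129191/196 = 659.14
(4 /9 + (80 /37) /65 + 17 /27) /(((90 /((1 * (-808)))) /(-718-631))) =7837587476 /584415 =13411.00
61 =61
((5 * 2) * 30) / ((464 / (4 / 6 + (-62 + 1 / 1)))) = -4525 / 116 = -39.01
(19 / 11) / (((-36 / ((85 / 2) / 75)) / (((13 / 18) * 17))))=-71383 / 213840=-0.33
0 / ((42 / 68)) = 0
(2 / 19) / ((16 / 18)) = 9 / 76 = 0.12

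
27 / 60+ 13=269 / 20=13.45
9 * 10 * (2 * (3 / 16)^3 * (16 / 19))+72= 88767 / 1216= 73.00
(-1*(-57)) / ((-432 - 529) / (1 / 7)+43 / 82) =-1558 / 183857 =-0.01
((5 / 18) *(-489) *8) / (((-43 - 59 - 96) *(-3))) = -1630 / 891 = -1.83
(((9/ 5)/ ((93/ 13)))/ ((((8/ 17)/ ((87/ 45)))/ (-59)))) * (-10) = 378131/ 620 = 609.89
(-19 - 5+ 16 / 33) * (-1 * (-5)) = -3880 / 33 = -117.58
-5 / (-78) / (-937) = -5 / 73086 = -0.00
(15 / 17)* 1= 15 / 17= 0.88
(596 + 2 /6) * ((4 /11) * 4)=28624 /33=867.39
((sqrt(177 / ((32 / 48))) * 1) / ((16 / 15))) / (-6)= -15 * sqrt(118) / 64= -2.55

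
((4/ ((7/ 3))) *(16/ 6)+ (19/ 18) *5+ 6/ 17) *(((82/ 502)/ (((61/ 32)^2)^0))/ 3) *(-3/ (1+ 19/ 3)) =-895973/ 3942708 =-0.23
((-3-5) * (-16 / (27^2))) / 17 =128 / 12393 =0.01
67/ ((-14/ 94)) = -3149/ 7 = -449.86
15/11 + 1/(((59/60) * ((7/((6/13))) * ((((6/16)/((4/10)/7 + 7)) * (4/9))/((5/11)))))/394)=16213125/31801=509.83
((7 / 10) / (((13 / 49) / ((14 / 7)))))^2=117649 / 4225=27.85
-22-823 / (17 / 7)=-6135 / 17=-360.88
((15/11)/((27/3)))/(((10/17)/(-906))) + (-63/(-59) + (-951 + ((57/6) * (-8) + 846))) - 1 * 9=-274070/649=-422.30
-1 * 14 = -14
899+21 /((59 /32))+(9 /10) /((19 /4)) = 5103797 /5605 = 910.58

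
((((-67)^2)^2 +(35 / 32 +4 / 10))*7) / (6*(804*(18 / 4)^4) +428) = 71.29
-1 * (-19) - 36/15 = 16.60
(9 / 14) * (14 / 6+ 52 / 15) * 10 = 261 / 7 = 37.29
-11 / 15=-0.73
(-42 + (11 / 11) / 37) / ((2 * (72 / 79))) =-122687 / 5328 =-23.03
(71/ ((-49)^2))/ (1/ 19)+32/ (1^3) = 32.56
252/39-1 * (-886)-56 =10874/13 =836.46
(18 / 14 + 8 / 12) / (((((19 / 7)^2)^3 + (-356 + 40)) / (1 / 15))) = 689087 / 444095865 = 0.00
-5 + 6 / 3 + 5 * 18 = 87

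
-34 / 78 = -0.44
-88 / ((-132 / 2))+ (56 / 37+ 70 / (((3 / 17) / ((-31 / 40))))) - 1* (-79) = -100153 / 444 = -225.57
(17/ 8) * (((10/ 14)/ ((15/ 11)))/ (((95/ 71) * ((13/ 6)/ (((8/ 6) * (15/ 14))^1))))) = 13277/ 24206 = 0.55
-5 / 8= -0.62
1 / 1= 1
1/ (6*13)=1/ 78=0.01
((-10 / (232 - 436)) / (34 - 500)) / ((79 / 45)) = -75 / 1251676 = -0.00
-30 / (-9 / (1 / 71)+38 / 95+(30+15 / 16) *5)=2400 / 38713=0.06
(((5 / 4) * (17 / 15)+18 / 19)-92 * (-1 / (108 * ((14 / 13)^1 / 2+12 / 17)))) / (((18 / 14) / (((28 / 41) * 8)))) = 674370536 / 52056675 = 12.95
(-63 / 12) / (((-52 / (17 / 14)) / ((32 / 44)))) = 51 / 572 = 0.09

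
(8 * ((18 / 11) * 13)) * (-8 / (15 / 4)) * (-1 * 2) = 39936 / 55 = 726.11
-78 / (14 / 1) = -39 / 7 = -5.57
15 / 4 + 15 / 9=65 / 12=5.42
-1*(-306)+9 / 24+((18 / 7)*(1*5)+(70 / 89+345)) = 3314453 / 4984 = 665.02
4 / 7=0.57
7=7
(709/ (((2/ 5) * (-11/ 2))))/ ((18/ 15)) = -17725/ 66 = -268.56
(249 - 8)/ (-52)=-241/ 52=-4.63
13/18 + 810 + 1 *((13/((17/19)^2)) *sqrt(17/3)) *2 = 9386 *sqrt(51)/867 + 14593/18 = 888.03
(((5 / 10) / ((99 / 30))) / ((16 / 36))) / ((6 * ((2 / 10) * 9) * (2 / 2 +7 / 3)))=5 / 528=0.01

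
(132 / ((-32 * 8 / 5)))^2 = 27225 / 4096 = 6.65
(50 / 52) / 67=25 / 1742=0.01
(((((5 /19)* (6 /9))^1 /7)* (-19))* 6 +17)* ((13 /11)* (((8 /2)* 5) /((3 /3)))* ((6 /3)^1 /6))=780 /7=111.43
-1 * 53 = -53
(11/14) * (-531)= -5841/14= -417.21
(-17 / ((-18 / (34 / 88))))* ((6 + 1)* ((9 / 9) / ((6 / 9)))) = 2023 / 528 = 3.83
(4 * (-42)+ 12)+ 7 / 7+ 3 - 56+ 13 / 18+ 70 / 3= -3311 / 18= -183.94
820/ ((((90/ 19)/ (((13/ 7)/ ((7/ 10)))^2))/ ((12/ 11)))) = 105320800/ 79233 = 1329.25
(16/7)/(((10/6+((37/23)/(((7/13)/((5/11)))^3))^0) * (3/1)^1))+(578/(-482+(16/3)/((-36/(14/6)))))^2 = 4599101417/2671313575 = 1.72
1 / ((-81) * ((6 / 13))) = -13 / 486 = -0.03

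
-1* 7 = -7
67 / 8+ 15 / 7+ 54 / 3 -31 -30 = -1819 / 56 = -32.48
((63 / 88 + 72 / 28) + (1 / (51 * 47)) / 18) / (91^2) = 43685633 / 110045944008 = 0.00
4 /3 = 1.33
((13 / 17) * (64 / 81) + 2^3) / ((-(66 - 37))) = -11848 / 39933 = -0.30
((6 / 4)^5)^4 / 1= 3486784401 / 1048576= 3325.26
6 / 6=1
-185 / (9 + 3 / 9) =-555 / 28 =-19.82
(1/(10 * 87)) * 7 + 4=4.01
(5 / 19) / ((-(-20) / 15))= 15 / 76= 0.20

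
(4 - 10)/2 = -3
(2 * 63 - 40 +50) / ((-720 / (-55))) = 187 / 18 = 10.39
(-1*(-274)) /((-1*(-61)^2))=-274 /3721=-0.07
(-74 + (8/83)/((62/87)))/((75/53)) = -10072862/192975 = -52.20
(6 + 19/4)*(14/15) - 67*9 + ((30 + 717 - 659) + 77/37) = -558203/1110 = -502.89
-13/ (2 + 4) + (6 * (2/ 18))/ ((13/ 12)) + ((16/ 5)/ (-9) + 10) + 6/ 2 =12979/ 1170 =11.09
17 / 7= 2.43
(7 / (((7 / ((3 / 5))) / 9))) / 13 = 27 / 65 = 0.42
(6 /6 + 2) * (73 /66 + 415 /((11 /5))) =12523 /22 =569.23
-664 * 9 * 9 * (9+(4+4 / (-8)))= -672300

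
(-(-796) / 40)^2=39601 / 100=396.01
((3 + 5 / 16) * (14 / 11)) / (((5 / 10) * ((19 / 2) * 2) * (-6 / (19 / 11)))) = -371 / 2904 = -0.13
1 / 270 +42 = 42.00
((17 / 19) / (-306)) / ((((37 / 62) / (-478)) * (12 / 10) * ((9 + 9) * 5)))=7409 / 341658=0.02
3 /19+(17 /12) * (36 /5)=984 /95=10.36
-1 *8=-8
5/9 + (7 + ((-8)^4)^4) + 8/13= 281474976710664.17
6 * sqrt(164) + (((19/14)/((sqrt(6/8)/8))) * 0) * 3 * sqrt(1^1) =12 * sqrt(41) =76.84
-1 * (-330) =330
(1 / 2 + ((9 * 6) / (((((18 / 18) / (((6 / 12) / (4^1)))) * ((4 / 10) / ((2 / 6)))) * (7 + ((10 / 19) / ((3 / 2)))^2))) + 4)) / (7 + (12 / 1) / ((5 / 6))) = 4896765 / 19810408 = 0.25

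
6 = 6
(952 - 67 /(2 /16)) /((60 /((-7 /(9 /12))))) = -2912 /45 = -64.71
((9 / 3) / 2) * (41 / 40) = 123 / 80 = 1.54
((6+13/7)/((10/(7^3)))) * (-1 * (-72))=19404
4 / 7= 0.57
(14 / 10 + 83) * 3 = 1266 / 5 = 253.20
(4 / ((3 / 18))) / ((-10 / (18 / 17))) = -216 / 85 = -2.54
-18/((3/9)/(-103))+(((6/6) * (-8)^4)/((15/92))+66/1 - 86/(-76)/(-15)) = 5842511/190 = 30750.06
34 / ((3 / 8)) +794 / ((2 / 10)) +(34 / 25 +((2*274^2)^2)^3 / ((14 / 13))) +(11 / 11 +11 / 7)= 798111020796184790444073830529302 / 75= 10641480277282463872587650000000.00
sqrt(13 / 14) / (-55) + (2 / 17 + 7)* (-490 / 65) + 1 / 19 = -225081 / 4199 - sqrt(182) / 770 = -53.62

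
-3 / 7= -0.43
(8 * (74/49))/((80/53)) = 1961/245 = 8.00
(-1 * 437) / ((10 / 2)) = -437 / 5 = -87.40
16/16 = 1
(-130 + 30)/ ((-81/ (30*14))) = 14000/ 27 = 518.52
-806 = -806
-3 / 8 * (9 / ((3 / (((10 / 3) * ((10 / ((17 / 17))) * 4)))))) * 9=-1350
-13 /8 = -1.62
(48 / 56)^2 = 36 / 49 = 0.73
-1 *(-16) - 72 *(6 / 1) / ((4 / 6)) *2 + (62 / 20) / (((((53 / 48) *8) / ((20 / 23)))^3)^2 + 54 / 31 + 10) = -130196268407423026062080 / 101715834917481319111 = -1280.00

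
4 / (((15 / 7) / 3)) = 5.60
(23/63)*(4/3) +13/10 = 3377/1890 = 1.79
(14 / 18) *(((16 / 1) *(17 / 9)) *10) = 235.06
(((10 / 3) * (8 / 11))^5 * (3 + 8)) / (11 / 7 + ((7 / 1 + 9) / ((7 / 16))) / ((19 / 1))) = 87162880000 / 330871959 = 263.43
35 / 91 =5 / 13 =0.38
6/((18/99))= 33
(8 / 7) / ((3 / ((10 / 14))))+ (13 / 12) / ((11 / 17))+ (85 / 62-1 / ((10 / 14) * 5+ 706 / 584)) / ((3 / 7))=9124148311 / 1959163668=4.66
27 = 27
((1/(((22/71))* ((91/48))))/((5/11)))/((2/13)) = 852/35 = 24.34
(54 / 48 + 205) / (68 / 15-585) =-24735 / 69656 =-0.36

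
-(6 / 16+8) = -67 / 8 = -8.38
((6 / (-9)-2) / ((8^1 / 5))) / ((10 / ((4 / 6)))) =-1 / 9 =-0.11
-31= -31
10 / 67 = 0.15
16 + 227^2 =51545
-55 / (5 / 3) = -33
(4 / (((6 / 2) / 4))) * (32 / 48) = 32 / 9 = 3.56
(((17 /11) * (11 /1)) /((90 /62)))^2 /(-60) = -277729 /121500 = -2.29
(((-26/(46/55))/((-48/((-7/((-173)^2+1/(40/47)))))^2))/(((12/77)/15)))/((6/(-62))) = 86393125/117696814165584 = 0.00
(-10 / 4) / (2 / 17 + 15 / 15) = -85 / 38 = -2.24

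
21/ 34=0.62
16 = 16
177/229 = 0.77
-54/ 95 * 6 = -324/ 95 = -3.41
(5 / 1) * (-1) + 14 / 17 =-71 / 17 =-4.18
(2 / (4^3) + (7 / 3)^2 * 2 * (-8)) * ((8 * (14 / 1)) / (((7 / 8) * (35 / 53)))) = -5316748 / 315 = -16878.57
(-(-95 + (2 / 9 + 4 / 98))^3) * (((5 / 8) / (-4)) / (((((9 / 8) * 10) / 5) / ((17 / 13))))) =-6198591949631815 / 80277089256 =-77214.96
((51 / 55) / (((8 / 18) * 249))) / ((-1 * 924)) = -51 / 5624080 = -0.00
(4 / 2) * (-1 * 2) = -4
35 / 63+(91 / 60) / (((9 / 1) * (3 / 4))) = 316 / 405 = 0.78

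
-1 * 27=-27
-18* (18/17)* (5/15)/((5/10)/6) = -1296/17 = -76.24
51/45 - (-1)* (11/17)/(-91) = 26134/23205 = 1.13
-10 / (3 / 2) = -20 / 3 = -6.67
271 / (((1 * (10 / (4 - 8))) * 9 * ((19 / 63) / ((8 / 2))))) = -15176 / 95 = -159.75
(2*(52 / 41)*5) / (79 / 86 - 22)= -44720 / 74333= -0.60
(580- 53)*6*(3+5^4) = 1985736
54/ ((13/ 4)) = 216/ 13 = 16.62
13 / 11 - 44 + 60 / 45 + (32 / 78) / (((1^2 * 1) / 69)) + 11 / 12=-7013 / 572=-12.26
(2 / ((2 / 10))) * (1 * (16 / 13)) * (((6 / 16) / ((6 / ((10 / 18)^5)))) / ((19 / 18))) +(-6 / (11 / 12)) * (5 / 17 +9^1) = -18423882692 / 303046029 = -60.80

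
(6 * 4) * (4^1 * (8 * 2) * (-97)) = -148992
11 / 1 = 11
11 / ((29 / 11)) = 121 / 29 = 4.17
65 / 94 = 0.69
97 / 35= 2.77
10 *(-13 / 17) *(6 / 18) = -130 / 51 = -2.55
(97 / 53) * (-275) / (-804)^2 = -26675 / 34260048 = -0.00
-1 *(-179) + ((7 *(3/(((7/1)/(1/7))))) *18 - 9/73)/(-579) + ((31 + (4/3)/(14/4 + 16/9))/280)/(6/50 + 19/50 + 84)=5668170956641/31667845300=178.99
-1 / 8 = -0.12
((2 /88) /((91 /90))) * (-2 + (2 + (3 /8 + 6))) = 2295 /16016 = 0.14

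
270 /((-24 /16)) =-180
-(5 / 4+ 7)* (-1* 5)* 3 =495 / 4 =123.75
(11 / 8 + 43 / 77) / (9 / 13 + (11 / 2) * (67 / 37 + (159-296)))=-572871 / 220102960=-0.00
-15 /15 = -1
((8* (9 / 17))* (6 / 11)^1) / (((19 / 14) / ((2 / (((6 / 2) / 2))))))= 8064 / 3553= 2.27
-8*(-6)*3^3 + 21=1317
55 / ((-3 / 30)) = -550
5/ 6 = 0.83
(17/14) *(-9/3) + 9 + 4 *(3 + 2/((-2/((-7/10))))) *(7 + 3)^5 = 20720075/14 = 1480005.36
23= 23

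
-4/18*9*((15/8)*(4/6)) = -5/2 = -2.50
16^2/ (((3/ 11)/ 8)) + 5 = 22543/ 3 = 7514.33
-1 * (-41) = 41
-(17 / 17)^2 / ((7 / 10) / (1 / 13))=-10 / 91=-0.11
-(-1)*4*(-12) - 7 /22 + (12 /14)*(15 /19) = -139399 /2926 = -47.64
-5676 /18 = -946 /3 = -315.33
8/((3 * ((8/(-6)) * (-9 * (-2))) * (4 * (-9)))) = 0.00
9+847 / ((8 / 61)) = 51739 / 8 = 6467.38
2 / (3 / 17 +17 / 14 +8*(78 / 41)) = 19516 / 162083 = 0.12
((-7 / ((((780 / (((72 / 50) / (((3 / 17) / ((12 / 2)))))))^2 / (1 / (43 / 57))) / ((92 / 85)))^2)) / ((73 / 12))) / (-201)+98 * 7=686.00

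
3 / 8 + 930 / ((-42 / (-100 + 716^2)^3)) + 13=-2981656596500031483.77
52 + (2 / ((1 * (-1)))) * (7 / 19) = 974 / 19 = 51.26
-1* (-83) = 83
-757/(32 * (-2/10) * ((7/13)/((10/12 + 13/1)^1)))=4084015/1344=3038.70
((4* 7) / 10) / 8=0.35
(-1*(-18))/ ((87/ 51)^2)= 5202/ 841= 6.19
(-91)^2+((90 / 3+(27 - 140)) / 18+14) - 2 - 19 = 148849 / 18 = 8269.39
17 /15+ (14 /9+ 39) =1876 /45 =41.69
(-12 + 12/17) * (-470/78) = 15040/221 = 68.05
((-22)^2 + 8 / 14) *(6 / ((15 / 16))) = 108544 / 35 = 3101.26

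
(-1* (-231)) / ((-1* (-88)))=2.62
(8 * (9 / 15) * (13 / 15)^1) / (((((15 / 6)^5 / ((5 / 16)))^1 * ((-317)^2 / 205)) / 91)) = 776048 / 314028125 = 0.00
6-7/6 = 29/6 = 4.83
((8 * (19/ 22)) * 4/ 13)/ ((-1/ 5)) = -1520/ 143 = -10.63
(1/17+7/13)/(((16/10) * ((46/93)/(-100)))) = -383625/5083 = -75.47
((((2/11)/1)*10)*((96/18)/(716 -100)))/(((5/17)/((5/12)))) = 170/7623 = 0.02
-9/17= -0.53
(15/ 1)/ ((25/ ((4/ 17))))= 12/ 85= 0.14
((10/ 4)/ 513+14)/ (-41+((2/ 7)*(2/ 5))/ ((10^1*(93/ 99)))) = -77951825/ 228140334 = -0.34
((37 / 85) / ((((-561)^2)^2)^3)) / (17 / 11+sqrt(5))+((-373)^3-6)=-51895123.00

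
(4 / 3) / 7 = 4 / 21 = 0.19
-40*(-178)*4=28480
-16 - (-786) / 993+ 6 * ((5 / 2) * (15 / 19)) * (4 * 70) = 20757354 / 6289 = 3300.58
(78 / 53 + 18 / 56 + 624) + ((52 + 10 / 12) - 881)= -900967 / 4452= -202.37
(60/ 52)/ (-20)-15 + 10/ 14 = -5221/ 364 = -14.34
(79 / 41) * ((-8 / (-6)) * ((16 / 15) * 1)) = 5056 / 1845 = 2.74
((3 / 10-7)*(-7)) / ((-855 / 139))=-65191 / 8550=-7.62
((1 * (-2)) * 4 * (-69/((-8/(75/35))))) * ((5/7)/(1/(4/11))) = -20700/539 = -38.40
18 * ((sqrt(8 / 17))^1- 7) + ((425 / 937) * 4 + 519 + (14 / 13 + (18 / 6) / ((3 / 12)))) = 36 * sqrt(34) / 17 + 4968523 / 12181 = 420.24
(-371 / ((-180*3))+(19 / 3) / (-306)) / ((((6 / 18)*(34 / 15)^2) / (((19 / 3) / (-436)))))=-193705 / 34273088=-0.01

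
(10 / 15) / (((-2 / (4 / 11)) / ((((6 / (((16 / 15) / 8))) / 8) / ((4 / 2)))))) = -15 / 44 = -0.34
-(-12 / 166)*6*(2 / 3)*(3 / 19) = 72 / 1577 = 0.05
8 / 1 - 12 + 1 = -3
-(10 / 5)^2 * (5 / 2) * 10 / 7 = -100 / 7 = -14.29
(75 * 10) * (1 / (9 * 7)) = 250 / 21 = 11.90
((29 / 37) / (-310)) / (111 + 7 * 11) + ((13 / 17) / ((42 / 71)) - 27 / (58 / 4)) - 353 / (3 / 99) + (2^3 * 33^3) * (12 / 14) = 5241316567994263 / 22324795080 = 234775.57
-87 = -87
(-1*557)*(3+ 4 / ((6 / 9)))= -5013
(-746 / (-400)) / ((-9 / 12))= -373 / 150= -2.49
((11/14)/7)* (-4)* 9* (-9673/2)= 19543.41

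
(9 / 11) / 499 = 9 / 5489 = 0.00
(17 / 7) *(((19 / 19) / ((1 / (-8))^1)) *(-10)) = 1360 / 7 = 194.29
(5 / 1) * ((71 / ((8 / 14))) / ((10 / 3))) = 186.38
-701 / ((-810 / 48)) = 5608 / 135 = 41.54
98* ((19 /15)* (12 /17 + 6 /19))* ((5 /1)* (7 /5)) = 887.76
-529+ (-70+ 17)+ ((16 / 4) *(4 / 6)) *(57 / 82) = -23786 / 41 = -580.15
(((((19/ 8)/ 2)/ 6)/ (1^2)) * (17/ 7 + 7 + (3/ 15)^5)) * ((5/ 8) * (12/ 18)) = 3918883/ 5040000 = 0.78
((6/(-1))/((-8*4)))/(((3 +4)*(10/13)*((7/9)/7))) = 351/1120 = 0.31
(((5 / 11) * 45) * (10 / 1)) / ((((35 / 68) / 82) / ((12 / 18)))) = 1672800 / 77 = 21724.68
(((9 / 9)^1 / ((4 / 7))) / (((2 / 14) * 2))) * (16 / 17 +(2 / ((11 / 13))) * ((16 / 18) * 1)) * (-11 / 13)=-31360 / 1989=-15.77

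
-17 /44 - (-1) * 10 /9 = 287 /396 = 0.72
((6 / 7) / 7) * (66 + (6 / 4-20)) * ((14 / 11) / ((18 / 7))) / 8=95 / 264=0.36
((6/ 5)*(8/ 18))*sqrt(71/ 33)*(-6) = -16*sqrt(2343)/ 165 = -4.69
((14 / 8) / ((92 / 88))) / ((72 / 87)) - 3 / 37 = 79309 / 40848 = 1.94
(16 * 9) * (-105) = -15120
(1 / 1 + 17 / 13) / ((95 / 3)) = 18 / 247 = 0.07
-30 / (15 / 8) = -16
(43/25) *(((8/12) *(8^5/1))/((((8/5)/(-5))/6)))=-704512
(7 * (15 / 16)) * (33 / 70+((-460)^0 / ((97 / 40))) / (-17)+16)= 5695491 / 52768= 107.93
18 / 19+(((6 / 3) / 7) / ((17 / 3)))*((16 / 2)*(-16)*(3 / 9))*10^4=-48637858 / 2261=-21511.66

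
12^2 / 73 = 144 / 73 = 1.97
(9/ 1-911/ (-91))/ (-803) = -1730/ 73073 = -0.02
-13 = -13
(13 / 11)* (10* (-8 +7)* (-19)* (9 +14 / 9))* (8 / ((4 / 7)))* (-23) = -75557300 / 99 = -763205.05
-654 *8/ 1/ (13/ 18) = -94176/ 13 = -7244.31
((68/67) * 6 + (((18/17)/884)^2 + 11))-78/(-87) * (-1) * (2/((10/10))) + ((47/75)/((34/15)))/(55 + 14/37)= 15.30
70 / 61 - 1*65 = -3895 / 61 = -63.85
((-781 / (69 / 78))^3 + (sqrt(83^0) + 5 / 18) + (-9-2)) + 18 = -150711240814205 / 219006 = -688160328.09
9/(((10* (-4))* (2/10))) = -9/8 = -1.12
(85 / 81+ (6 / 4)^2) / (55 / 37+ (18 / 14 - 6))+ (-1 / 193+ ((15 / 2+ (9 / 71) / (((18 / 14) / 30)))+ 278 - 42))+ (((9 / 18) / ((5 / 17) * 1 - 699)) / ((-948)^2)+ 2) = 136159353488472961973 / 550293577990592832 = 247.43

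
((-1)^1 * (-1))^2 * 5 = 5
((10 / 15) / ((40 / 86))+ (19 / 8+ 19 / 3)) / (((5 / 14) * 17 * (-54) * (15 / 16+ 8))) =-17038 / 4922775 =-0.00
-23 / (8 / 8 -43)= 23 / 42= 0.55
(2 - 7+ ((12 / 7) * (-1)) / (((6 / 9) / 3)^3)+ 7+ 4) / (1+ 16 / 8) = -701 / 14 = -50.07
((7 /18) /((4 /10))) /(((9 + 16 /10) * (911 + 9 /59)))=10325 /102570264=0.00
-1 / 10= -0.10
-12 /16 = -3 /4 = -0.75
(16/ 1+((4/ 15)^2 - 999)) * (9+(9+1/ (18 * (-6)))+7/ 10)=-2232157787/ 121500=-18371.67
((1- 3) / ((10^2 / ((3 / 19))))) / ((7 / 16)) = -24 / 3325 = -0.01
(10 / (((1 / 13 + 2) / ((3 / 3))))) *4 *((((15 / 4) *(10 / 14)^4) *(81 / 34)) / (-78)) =-46875 / 81634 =-0.57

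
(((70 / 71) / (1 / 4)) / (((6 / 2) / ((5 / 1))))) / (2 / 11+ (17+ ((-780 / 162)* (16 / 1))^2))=3742200 / 3388700851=0.00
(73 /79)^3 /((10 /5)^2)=389017 /1972156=0.20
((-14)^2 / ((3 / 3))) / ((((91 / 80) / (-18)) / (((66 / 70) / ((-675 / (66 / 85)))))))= 92928 / 27625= 3.36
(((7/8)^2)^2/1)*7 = 16807/4096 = 4.10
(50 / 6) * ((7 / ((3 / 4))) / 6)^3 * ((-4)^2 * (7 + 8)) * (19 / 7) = 14896000 / 729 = 20433.47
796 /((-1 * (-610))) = 398 /305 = 1.30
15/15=1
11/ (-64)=-11/ 64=-0.17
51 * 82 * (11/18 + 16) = 208403/3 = 69467.67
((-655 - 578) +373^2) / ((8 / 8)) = 137896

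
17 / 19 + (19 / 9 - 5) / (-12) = 1165 / 1026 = 1.14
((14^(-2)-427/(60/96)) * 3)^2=4034445839649/960400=4200797.42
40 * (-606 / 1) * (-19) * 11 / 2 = 2533080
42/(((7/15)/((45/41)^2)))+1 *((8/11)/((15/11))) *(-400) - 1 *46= -150.92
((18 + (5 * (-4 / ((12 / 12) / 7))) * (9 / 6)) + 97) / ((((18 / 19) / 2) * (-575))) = 361 / 1035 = 0.35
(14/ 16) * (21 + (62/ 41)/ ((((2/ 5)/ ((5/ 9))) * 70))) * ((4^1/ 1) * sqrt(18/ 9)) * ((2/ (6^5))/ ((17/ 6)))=108641 * sqrt(2)/ 16259616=0.01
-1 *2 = -2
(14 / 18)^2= 49 / 81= 0.60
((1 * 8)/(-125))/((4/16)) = -32/125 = -0.26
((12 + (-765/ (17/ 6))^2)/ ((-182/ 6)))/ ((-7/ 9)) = 3090.46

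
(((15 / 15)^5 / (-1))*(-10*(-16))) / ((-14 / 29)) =2320 / 7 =331.43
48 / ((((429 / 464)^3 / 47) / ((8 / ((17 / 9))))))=12089.40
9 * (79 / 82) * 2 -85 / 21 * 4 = 991 / 861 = 1.15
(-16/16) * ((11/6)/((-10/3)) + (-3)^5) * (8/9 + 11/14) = 1027781/2520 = 407.85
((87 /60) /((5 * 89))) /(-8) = -29 /71200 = -0.00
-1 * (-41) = 41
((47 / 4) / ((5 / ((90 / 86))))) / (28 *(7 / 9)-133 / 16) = 15228 / 83377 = 0.18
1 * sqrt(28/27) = 2 * sqrt(21)/9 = 1.02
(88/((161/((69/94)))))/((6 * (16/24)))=33/329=0.10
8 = 8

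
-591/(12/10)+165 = -655/2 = -327.50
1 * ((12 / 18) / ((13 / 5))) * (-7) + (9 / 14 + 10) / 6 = -23 / 1092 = -0.02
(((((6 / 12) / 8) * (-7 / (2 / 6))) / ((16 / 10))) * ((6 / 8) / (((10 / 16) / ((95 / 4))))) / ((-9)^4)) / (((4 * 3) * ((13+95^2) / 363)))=-80465 / 6746830848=-0.00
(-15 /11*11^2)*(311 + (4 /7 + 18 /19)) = -6858225 /133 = -51565.60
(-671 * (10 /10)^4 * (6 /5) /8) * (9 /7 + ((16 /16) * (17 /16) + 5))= -1656699 /2240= -739.60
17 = 17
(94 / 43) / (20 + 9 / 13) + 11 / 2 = 129681 / 23134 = 5.61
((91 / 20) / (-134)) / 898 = -91 / 2406640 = -0.00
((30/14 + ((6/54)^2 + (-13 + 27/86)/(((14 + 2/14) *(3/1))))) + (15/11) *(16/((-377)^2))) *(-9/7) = -141520309795/59294228994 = -2.39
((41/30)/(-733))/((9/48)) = -328/32985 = -0.01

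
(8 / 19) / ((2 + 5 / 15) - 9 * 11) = -0.00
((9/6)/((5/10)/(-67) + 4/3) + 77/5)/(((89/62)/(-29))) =-79212688/237185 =-333.97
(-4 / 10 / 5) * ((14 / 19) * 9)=-252 / 475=-0.53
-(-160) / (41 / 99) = 15840 / 41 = 386.34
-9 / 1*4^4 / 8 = -288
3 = 3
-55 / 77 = -5 / 7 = -0.71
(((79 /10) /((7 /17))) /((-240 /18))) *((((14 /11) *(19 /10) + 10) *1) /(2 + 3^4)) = -2751807 /12782000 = -0.22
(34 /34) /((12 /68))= 17 /3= 5.67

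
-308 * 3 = -924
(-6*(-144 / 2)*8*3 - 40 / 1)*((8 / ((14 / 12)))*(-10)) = -4957440 / 7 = -708205.71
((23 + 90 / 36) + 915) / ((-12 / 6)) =-1881 / 4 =-470.25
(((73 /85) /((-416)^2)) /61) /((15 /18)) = 219 /2243238400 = 0.00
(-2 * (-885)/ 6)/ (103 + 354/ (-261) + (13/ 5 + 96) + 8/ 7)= 898275/ 613222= 1.46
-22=-22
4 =4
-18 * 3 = -54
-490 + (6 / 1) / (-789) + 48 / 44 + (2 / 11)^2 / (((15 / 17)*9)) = -2100419576 / 4296105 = -488.91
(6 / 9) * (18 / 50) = 6 / 25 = 0.24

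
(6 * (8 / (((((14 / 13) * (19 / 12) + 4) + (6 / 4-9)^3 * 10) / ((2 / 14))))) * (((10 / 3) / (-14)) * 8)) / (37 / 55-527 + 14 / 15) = -329472 / 55836188107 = -0.00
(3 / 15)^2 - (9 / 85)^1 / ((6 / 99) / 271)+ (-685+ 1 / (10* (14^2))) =-192991511 / 166600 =-1158.41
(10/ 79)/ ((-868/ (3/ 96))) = -5/ 1097152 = -0.00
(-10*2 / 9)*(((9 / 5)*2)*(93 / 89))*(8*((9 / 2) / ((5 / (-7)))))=421.32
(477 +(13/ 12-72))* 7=34111/ 12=2842.58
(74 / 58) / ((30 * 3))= 37 / 2610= 0.01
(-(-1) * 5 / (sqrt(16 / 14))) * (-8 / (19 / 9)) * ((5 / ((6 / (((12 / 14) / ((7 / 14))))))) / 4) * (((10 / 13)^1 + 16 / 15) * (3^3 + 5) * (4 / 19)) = -687360 * sqrt(14) / 32851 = -78.29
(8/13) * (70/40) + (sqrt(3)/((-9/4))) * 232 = 14/13 - 928 * sqrt(3)/9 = -177.52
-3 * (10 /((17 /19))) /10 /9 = -19 /51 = -0.37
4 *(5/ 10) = 2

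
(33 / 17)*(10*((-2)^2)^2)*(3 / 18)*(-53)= -46640 / 17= -2743.53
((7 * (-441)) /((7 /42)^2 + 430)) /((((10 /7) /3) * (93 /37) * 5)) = -1.20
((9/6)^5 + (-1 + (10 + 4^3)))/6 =13.43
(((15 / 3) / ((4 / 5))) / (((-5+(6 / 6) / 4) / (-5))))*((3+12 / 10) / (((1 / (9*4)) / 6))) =113400 / 19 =5968.42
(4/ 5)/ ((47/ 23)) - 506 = -118818/ 235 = -505.61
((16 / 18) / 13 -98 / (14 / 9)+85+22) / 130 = 2578 / 7605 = 0.34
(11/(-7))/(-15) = 11/105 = 0.10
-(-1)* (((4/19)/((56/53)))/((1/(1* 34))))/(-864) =-901/114912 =-0.01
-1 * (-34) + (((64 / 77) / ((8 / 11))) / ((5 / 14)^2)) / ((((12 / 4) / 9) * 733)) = 623722 / 18325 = 34.04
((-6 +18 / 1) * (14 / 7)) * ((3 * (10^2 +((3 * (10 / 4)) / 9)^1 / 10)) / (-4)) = -3603 / 2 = -1801.50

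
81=81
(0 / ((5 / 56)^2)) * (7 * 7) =0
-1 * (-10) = 10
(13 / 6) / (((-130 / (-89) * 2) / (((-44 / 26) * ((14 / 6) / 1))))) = -6853 / 2340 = -2.93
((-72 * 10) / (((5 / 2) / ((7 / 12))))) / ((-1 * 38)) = 84 / 19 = 4.42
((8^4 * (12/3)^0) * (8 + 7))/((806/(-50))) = -1536000/403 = -3811.41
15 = 15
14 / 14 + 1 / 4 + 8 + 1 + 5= 61 / 4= 15.25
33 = 33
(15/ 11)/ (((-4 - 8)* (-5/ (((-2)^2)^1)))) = 1/ 11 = 0.09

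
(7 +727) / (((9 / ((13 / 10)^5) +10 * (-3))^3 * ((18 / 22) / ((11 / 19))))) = -2273011951076728246099 / 91772385668371027534500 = -0.02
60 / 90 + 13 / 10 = 59 / 30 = 1.97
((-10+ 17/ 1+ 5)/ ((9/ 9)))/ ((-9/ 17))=-68/ 3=-22.67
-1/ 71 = -0.01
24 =24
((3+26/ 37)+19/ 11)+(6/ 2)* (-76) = -90586/ 407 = -222.57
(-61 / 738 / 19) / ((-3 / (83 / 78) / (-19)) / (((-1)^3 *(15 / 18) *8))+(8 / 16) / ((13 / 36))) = -329095 / 103060593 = -0.00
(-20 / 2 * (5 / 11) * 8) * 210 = -84000 / 11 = -7636.36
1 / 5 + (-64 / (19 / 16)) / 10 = -493 / 95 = -5.19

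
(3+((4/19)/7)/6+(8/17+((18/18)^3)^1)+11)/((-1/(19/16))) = -104971/5712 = -18.38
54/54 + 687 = 688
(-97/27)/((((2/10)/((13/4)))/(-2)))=6305/54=116.76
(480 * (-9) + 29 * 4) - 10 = -4214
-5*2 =-10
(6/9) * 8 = 16/3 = 5.33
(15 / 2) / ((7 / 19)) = 20.36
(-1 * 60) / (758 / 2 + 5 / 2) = -120 / 763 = -0.16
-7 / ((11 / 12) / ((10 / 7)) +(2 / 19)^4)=-109469640 / 10036637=-10.91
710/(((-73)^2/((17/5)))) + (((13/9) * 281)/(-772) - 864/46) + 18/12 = -14779762465/851595516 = -17.36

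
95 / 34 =2.79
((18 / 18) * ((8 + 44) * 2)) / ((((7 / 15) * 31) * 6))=260 / 217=1.20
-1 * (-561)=561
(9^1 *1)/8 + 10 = 89/8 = 11.12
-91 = -91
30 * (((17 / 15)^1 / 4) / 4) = 2.12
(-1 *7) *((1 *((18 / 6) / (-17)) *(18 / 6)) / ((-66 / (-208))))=2184 / 187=11.68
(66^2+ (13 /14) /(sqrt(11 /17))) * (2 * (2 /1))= 26 * sqrt(187) /77+ 17424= 17428.62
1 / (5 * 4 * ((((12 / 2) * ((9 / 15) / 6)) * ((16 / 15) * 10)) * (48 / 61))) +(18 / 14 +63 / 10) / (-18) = -88489 / 215040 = -0.41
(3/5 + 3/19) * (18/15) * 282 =121824/475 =256.47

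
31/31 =1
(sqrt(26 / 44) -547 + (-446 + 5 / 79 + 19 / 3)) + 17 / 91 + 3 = -21209345 / 21567 + sqrt(286) / 22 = -982.65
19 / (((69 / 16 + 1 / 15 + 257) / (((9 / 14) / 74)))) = 0.00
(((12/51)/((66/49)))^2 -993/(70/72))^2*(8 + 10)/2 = 126569478876204188224/13481711345025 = 9388235.34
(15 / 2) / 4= 15 / 8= 1.88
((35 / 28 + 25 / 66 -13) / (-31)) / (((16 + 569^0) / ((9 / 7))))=4503 / 162316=0.03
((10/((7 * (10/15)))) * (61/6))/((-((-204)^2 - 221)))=-61/115906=-0.00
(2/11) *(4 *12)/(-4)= -24/11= -2.18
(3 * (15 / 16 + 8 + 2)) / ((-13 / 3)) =-1575 / 208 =-7.57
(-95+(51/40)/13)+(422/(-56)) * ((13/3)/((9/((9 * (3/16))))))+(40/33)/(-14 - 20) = -1650954079/16336320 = -101.06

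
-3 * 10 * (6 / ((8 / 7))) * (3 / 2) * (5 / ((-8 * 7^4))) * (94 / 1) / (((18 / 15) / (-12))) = -158625 / 2744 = -57.81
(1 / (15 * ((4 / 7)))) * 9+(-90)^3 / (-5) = 2916021 / 20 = 145801.05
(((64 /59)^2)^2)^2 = 281474976710656 /146830437604321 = 1.92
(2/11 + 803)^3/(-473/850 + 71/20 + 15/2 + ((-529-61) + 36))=-390793496962500/409930697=-953316.01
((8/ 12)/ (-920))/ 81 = -1/ 111780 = -0.00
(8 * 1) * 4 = 32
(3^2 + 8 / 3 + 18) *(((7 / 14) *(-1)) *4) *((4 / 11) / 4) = -178 / 33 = -5.39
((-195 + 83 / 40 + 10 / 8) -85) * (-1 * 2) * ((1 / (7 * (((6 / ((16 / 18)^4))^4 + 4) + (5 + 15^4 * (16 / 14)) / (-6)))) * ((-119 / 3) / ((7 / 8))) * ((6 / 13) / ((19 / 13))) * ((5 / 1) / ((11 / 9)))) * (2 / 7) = 102130239812206067712 / 85535434548528702155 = 1.19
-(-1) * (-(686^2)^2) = -221460595216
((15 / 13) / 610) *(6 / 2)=9 / 1586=0.01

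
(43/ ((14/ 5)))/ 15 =43/ 42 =1.02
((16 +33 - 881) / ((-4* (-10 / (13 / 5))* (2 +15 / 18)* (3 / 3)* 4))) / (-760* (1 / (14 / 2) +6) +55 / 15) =42588 / 41634275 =0.00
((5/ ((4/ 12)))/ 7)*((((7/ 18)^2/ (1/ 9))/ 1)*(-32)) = -280/ 3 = -93.33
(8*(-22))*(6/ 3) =-352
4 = 4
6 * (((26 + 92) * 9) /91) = 6372 /91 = 70.02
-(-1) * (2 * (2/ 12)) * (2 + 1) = 1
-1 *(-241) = 241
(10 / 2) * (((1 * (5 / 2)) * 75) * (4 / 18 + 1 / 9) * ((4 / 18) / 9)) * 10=6250 / 81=77.16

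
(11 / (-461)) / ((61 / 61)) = -11 / 461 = -0.02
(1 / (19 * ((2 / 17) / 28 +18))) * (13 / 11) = 3094 / 895565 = 0.00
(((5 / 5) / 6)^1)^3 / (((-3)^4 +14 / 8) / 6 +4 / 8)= 0.00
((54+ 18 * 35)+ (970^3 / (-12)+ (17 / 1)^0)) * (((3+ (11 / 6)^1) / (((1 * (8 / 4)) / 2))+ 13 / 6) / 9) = -1597163365 / 27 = -59154198.70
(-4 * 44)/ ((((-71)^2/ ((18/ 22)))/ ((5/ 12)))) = -60/ 5041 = -0.01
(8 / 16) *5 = 2.50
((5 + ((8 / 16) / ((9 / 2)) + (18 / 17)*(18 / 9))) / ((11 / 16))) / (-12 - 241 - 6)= -2528 / 62271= -0.04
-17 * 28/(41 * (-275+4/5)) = 2380/56211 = 0.04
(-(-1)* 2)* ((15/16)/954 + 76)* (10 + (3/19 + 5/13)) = 83912381/52364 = 1602.48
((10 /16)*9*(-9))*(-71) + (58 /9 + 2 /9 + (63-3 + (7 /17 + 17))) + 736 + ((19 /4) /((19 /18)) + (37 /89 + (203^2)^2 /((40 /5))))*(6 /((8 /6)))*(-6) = -52029276018365 /9078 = -5731358891.65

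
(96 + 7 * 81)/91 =51/7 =7.29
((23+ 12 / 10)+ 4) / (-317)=-141 / 1585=-0.09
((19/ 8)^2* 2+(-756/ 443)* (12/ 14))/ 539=139187/ 7640864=0.02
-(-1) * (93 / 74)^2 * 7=60543 / 5476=11.06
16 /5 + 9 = 61 /5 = 12.20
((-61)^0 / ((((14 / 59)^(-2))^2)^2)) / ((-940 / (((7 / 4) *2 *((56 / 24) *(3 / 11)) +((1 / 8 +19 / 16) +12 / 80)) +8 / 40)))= -78931655292 / 1897783406035848925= -0.00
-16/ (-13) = 1.23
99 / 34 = 2.91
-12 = -12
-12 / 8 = -3 / 2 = -1.50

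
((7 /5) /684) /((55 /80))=28 /9405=0.00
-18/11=-1.64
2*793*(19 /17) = 1772.59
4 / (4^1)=1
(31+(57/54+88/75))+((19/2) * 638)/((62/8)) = 11373343/13950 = 815.29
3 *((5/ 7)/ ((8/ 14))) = 15/ 4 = 3.75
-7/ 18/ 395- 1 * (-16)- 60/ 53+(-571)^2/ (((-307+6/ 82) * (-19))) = 3188416451947/ 45049272840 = 70.78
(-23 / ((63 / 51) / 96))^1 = -12512 / 7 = -1787.43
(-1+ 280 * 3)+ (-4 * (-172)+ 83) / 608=510883 / 608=840.27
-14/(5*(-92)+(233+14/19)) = 266/4299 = 0.06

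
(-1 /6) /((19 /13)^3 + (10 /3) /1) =-2197 /85094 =-0.03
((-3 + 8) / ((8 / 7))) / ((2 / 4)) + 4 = 51 / 4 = 12.75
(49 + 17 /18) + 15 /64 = 28903 /576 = 50.18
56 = 56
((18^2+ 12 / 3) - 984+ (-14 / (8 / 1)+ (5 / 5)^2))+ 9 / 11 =-28861 / 44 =-655.93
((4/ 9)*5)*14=280/ 9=31.11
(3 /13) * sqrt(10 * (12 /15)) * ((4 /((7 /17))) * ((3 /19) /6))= 204 * sqrt(2) /1729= 0.17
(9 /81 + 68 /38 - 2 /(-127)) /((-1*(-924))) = 41617 /20066508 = 0.00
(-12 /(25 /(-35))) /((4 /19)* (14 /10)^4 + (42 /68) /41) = 39729000 /1948193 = 20.39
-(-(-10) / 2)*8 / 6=-20 / 3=-6.67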